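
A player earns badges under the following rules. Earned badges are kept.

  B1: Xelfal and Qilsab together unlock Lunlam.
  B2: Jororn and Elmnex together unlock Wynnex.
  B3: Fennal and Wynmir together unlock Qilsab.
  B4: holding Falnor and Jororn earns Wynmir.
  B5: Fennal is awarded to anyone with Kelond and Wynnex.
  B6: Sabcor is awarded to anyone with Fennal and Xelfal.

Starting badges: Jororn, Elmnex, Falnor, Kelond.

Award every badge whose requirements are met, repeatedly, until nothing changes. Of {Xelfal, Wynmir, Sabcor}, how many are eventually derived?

1

With Falnor and Jororn, Wynmir is earned (B4).
No rule produces Xelfal, and it is not given.
Wynmir: reached.
Sabcor would need Fennal and Xelfal (B6), but Xelfal is never earned.
Reached: Wynmir — 1 of the 3.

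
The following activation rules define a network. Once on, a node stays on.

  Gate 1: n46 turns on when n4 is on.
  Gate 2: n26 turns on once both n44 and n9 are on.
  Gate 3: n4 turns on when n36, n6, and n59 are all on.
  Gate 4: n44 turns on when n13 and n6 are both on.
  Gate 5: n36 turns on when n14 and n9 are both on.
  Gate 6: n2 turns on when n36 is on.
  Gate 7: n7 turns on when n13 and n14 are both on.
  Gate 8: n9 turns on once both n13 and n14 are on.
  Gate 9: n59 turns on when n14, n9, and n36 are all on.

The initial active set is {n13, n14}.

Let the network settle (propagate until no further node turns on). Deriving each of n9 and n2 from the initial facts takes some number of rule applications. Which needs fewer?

n9

n9: n13 and n14 are on, so n9 turns on (Gate 8). [1 rule application]
n2: n13 and n14 are on, so n9 turns on (Gate 8). n14 and n9 are on, so n36 turns on (Gate 5). n36 is on, so n2 turns on (Gate 6). [3 rule applications]
n9 needs fewer.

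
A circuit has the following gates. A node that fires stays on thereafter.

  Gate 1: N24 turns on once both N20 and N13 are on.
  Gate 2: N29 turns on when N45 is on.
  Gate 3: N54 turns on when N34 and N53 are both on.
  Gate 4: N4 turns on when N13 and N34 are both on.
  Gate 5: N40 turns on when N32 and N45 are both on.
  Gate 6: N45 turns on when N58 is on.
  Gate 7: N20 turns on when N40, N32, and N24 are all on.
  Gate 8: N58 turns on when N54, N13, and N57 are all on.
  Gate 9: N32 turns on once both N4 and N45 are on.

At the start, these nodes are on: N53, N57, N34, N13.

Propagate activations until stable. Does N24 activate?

N24 would need N20 and N13 (Gate 1), but N20 never turns on.

No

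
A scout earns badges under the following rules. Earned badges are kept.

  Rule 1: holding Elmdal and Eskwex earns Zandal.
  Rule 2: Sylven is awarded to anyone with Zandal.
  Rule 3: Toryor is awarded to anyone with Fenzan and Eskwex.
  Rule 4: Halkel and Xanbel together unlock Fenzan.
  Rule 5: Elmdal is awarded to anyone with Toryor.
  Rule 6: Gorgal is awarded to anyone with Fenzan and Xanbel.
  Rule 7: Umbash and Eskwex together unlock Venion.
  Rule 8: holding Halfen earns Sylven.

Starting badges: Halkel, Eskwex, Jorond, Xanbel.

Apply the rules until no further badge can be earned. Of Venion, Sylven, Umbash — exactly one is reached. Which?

Sylven

With Halkel and Xanbel, Fenzan is earned (Rule 4).
With Fenzan and Eskwex, Toryor is earned (Rule 3).
With Toryor, Elmdal is earned (Rule 5).
With Elmdal and Eskwex, Zandal is earned (Rule 1).
With Zandal, Sylven is earned (Rule 2).
No rule produces Umbash, and it is not given. Venion would need Umbash and Eskwex (Rule 7), but Umbash is never earned.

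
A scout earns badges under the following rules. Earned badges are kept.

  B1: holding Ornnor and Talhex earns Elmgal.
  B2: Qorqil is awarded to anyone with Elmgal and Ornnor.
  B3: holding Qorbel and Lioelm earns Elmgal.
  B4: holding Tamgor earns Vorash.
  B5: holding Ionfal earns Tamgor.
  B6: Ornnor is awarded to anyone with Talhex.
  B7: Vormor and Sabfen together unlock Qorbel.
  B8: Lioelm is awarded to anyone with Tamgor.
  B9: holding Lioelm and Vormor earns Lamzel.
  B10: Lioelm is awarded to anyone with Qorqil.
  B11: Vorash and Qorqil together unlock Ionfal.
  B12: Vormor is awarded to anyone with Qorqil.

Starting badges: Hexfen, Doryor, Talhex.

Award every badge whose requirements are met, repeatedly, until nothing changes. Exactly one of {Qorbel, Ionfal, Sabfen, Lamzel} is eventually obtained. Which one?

Lamzel

With Talhex, Ornnor is earned (B6).
With Ornnor and Talhex, Elmgal is earned (B1).
With Elmgal and Ornnor, Qorqil is earned (B2).
With Qorqil, Vormor is earned (B12).
With Qorqil, Lioelm is earned (B10).
With Lioelm and Vormor, Lamzel is earned (B9).
Qorbel would need Vormor and Sabfen (B7), but Sabfen is never earned. Ionfal would need Vorash and Qorqil (B11), but Vorash is never earned. No rule produces Sabfen, and it is not given.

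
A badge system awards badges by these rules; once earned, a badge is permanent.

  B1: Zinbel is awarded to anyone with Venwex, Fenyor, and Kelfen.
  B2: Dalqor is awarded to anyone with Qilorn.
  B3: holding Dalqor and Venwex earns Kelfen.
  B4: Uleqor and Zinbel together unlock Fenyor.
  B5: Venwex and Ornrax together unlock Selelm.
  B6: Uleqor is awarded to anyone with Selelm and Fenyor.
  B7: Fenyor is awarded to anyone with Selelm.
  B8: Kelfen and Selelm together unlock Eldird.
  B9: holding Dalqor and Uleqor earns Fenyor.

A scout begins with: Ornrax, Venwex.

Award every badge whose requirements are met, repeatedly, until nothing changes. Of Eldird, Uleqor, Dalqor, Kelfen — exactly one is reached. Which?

With Venwex and Ornrax, Selelm is earned (B5).
With Selelm, Fenyor is earned (B7).
With Selelm and Fenyor, Uleqor is earned (B6).
Eldird would need Kelfen and Selelm (B8), but Kelfen is never earned. Dalqor would need Qilorn (B2), but Qilorn is never earned. Kelfen would need Dalqor and Venwex (B3), but Dalqor is never earned.

Uleqor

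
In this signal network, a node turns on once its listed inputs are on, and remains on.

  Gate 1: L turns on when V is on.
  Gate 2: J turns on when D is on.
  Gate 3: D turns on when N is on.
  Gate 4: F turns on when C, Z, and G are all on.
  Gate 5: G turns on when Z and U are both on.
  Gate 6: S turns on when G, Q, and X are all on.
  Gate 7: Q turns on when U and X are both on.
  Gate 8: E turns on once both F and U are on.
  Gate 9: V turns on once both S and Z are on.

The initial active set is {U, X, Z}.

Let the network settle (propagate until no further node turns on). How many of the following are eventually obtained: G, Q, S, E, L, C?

U and X are on, so Q turns on (Gate 7).
Z and U are on, so G turns on (Gate 5).
G, Q, and X are on, so S turns on (Gate 6).
S and Z are on, so V turns on (Gate 9).
Gate 1: V on → L on.
G: reached.
Q: reached.
S: reached.
E would need F and U (Gate 8), but F never turns on.
L: reached.
No rule produces C, and it is not given.
Reached: G, Q, S, and L — 4 of the 6.

4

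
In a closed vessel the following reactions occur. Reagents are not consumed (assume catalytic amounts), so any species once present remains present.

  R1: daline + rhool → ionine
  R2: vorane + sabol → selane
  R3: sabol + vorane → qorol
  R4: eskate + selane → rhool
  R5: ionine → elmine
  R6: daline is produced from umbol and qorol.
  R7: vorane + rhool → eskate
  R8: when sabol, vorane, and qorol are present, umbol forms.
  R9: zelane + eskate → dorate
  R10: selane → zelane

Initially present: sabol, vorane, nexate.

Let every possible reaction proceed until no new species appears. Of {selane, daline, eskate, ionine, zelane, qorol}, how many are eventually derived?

sabol and vorane present → qorol forms (R3).
vorane and sabol present → selane forms (R2).
sabol, vorane, and qorol present → umbol forms (R8).
selane present → zelane forms (R10).
umbol and qorol present → daline forms (R6).
selane: reached.
daline: reached.
eskate would need vorane and rhool (R7), but rhool never forms.
ionine would need daline and rhool (R1), but rhool never forms.
zelane: reached.
qorol: reached.
Reached: selane, daline, zelane, and qorol — 4 of the 6.

4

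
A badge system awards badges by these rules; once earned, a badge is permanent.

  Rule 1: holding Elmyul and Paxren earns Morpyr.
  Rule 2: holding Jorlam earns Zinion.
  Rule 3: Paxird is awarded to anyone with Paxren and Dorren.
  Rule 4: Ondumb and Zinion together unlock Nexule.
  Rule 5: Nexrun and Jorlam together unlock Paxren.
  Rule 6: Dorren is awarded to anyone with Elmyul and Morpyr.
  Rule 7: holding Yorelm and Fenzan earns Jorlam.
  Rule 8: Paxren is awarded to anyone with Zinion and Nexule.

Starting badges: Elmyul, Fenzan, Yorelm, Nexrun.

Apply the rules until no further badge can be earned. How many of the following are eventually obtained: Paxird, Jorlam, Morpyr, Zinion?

With Yorelm and Fenzan, Jorlam is earned (Rule 7).
With Nexrun and Jorlam, Paxren is earned (Rule 5).
With Jorlam, Zinion is earned (Rule 2).
With Elmyul and Paxren, Morpyr is earned (Rule 1).
With Elmyul and Morpyr, Dorren is earned (Rule 6).
With Paxren and Dorren, Paxird is earned (Rule 3).
Paxird: reached.
Jorlam: reached.
Morpyr: reached.
Zinion: reached.
All 4 are reached.

4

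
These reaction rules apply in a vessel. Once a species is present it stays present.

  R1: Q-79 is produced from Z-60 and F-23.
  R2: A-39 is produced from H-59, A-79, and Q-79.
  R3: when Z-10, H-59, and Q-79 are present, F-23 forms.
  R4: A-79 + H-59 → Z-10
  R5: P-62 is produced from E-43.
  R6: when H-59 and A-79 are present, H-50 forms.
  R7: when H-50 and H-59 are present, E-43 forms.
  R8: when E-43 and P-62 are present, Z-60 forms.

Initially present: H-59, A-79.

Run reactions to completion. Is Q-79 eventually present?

No

Q-79 would need Z-60 and F-23 (R1), but F-23 never forms.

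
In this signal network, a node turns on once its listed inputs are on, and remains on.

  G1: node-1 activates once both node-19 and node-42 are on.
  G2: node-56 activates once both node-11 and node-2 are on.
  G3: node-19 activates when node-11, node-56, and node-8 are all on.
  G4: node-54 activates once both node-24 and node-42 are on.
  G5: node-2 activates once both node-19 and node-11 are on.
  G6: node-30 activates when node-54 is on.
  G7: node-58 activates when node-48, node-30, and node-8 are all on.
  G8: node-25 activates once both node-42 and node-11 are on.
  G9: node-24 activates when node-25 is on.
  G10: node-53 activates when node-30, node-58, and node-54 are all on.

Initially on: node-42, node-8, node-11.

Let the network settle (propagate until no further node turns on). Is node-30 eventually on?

Yes

node-42 and node-11 are on, so node-25 activates (G8).
G9: node-25 on → node-24 on.
G4: node-24 and node-42 on → node-54 on.
G6: node-54 on → node-30 on.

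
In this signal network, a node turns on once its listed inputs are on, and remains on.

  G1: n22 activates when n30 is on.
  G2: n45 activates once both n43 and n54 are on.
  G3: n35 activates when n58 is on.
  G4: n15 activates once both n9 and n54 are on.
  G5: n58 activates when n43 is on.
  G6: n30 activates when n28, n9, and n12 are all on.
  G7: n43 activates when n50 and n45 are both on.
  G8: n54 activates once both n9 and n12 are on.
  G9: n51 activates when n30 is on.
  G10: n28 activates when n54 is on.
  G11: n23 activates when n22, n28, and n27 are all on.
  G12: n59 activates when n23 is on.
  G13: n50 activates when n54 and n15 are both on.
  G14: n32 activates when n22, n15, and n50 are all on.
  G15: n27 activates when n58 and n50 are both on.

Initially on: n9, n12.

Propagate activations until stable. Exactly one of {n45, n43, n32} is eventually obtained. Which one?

G8: n9 and n12 on → n54 on.
G4: n9 and n54 on → n15 on.
n54 is on, so n28 activates (G10).
n54 and n15 are on, so n50 activates (G13).
G6: n28, n9, and n12 on → n30 on.
n30 is on, so n22 activates (G1).
G14: n22, n15, and n50 on → n32 on.
n45 would need n43 and n54 (G2), but n43 never turns on. n43 would need n50 and n45 (G7), but n45 never turns on.

n32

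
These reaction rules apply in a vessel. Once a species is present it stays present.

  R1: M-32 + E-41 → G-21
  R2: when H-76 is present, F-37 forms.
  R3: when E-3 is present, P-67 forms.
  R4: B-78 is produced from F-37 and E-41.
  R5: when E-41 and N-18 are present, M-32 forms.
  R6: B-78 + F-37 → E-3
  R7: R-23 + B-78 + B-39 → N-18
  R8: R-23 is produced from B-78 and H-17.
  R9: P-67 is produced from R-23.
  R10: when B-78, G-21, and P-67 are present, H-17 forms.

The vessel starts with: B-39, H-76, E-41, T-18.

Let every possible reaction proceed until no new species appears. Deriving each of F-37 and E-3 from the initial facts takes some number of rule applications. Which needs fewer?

F-37

F-37: H-76 present → F-37 forms (R2). [1 rule application]
E-3: H-76 present → F-37 forms (R2). F-37 and E-41 present → B-78 forms (R4). B-78 and F-37 present → E-3 forms (R6). [3 rule applications]
F-37 needs fewer.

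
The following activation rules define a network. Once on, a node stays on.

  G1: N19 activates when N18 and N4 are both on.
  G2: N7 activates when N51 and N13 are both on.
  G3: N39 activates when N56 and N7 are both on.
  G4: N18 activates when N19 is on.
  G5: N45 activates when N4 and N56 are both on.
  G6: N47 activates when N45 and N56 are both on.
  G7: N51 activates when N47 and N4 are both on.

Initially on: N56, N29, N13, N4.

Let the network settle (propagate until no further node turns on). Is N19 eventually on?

N19 would need N18 and N4 (G1), but N18 never turns on.

No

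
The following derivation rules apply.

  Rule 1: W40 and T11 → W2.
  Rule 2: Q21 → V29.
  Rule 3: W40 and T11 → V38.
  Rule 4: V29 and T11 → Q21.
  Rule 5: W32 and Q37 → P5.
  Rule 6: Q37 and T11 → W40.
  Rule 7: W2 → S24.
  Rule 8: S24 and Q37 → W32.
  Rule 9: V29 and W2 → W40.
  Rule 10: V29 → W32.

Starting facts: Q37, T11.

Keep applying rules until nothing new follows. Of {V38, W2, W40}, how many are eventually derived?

From Q37 and T11, Rule 6 gives W40.
W40 and T11 hold, so W2 follows (Rule 1).
W40 and T11 hold, so V38 follows (Rule 3).
V38: reached.
W2: reached.
W40: reached.
All 3 are reached.

3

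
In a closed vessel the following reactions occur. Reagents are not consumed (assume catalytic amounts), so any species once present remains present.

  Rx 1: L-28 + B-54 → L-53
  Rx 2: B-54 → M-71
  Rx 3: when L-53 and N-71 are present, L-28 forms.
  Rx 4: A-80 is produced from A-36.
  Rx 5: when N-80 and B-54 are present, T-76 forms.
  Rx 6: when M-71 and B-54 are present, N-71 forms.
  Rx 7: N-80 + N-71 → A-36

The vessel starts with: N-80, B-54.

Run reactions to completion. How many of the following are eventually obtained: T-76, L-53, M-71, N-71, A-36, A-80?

5

N-80 and B-54 present → T-76 forms (Rx 5).
B-54 present → M-71 forms (Rx 2).
M-71 and B-54 present → N-71 forms (Rx 6).
N-80 and N-71 present → A-36 forms (Rx 7).
A-36 present → A-80 forms (Rx 4).
T-76: reached.
L-53 would need L-28 and B-54 (Rx 1), but L-28 never forms.
M-71: reached.
N-71: reached.
A-36: reached.
A-80: reached.
Reached: T-76, M-71, N-71, A-36, and A-80 — 5 of the 6.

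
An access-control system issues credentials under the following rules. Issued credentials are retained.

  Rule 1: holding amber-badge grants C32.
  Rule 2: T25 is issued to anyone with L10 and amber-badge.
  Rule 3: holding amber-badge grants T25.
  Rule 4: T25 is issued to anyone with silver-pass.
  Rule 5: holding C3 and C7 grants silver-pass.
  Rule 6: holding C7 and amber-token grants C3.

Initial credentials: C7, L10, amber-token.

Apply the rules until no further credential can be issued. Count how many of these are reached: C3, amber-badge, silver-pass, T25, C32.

Holding C7 and amber-token grants C3 (Rule 6).
Holding C3 and C7 grants silver-pass (Rule 5).
Holding silver-pass grants T25 (Rule 4).
C3: reached.
No rule produces amber-badge, and it is not given.
silver-pass: reached.
T25: reached.
C32 would need amber-badge (Rule 1), but amber-badge is never granted.
Reached: C3, silver-pass, and T25 — 3 of the 5.

3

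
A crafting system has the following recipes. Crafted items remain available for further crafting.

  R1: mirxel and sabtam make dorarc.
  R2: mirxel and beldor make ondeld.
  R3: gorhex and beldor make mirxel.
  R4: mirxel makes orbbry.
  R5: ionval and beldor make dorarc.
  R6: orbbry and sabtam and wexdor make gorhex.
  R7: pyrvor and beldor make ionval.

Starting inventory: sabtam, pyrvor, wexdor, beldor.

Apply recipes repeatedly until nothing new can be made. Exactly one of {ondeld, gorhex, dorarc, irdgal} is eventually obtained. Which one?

Using R7, pyrvor and beldor make ionval.
ionval and beldor → dorarc (R5).
gorhex would need orbbry, sabtam, and wexdor (R6), but orbbry is never obtained. ondeld would need mirxel and beldor (R2), but mirxel is never obtained. No rule produces irdgal, and it is not given.

dorarc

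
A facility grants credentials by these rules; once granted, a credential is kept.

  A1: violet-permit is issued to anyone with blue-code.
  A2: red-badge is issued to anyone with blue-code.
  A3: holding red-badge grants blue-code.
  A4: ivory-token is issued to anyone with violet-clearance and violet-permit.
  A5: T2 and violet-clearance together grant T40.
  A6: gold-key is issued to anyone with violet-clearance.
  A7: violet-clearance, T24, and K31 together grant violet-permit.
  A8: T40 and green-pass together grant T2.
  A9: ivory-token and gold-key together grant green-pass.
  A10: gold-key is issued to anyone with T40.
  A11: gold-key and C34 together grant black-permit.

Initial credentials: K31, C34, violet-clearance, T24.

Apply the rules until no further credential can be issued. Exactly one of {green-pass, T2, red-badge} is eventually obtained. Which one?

Holding violet-clearance, T24, and K31 grants violet-permit (A7).
Holding violet-clearance grants gold-key (A6).
Holding violet-clearance and violet-permit grants ivory-token (A4).
Holding ivory-token and gold-key grants green-pass (A9).
T2 would need T40 and green-pass (A8), but T40 is never granted. red-badge would need blue-code (A2), but blue-code is never granted.

green-pass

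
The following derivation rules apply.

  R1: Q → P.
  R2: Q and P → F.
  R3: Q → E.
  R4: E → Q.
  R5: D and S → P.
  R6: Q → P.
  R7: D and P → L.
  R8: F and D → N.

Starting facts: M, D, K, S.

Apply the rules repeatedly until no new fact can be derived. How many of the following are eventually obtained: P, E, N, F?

From D and S, R5 gives P.
P: reached.
E would need Q (R3), but Q is never established.
N would need F and D (R8), but F is never established.
F would need Q and P (R2), but Q is never established.
Reached: P — 1 of the 4.

1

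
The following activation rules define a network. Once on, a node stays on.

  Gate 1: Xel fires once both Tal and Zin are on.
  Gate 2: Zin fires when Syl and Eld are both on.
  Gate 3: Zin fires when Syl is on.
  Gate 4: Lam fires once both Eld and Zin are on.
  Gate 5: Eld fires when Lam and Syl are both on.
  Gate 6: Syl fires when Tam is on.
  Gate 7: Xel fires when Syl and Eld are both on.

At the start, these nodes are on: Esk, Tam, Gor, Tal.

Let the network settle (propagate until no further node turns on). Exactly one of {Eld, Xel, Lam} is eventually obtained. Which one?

Tam is on, so Syl fires (Gate 6).
Gate 3: Syl on → Zin on.
Gate 1: Tal and Zin on → Xel on.
Lam would need Eld and Zin (Gate 4), but Eld never turns on. Eld would need Lam and Syl (Gate 5), but Lam never turns on.

Xel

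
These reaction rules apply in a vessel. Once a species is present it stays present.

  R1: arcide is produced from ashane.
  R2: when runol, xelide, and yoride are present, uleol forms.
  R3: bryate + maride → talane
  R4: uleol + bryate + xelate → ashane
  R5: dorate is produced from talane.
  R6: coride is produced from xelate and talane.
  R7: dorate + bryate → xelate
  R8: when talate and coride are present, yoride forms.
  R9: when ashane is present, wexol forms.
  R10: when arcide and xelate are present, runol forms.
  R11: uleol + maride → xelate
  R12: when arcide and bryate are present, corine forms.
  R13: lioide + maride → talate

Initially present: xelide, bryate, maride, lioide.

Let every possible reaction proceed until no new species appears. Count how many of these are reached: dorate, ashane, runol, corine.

bryate and maride present → talane forms (R3).
talane present → dorate forms (R5).
dorate: reached.
ashane would need uleol, bryate, and xelate (R4), but uleol never forms.
runol would need arcide and xelate (R10), but arcide never forms.
corine would need arcide and bryate (R12), but arcide never forms.
Reached: dorate — 1 of the 4.

1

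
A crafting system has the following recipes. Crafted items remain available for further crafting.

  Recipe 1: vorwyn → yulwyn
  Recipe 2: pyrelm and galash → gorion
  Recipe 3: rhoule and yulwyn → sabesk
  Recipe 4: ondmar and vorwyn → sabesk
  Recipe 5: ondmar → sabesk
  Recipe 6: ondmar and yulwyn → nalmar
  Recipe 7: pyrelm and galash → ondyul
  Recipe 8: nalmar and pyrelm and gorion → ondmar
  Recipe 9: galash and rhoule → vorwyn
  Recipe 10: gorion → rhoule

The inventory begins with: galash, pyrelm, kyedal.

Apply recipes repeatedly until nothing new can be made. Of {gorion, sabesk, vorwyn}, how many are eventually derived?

Using Recipe 2, pyrelm and galash make gorion.
gorion → rhoule (Recipe 10).
galash and rhoule → vorwyn (Recipe 9).
Using Recipe 1, vorwyn makes yulwyn.
Using Recipe 3, rhoule and yulwyn make sabesk.
gorion: reached.
sabesk: reached.
vorwyn: reached.
All 3 are reached.

3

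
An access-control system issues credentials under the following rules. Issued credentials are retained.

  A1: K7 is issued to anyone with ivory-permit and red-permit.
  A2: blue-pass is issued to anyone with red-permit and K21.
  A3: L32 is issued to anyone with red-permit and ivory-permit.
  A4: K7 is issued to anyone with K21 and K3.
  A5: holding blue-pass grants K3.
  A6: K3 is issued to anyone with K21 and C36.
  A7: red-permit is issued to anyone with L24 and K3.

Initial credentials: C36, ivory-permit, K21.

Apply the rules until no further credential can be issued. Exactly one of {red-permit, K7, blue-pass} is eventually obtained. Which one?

Holding K21 and C36 grants K3 (A6).
Holding K21 and K3 grants K7 (A4).
red-permit would need L24 and K3 (A7), but L24 is never granted. blue-pass would need red-permit and K21 (A2), but red-permit is never granted.

K7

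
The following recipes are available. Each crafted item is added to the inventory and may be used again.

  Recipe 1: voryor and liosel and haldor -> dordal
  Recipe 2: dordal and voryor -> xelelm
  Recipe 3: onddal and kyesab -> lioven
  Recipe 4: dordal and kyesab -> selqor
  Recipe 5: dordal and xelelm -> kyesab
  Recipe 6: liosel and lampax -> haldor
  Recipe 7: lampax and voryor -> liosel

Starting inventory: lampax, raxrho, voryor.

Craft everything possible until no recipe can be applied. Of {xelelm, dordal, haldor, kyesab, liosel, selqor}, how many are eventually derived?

lampax and voryor -> liosel (Recipe 7).
Using Recipe 6, liosel and lampax make haldor.
Using Recipe 1, voryor, liosel, and haldor make dordal.
dordal and voryor -> xelelm (Recipe 2).
Using Recipe 5, dordal and xelelm make kyesab.
dordal and kyesab -> selqor (Recipe 4).
xelelm: reached.
dordal: reached.
haldor: reached.
kyesab: reached.
liosel: reached.
selqor: reached.
All 6 are reached.

6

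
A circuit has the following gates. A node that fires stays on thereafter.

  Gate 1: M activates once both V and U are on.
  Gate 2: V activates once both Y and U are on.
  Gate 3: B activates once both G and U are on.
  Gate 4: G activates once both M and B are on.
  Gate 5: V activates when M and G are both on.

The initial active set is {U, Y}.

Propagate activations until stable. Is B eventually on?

No

B would need G and U (Gate 3), but G never turns on.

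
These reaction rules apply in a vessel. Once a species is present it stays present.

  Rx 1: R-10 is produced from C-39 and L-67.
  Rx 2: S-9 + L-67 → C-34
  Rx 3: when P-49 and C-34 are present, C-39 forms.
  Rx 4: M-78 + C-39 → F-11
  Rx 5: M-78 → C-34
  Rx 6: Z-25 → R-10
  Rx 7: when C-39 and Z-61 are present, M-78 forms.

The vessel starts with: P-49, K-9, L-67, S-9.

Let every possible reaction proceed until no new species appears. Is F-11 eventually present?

No

F-11 would need M-78 and C-39 (Rx 4), but M-78 never forms.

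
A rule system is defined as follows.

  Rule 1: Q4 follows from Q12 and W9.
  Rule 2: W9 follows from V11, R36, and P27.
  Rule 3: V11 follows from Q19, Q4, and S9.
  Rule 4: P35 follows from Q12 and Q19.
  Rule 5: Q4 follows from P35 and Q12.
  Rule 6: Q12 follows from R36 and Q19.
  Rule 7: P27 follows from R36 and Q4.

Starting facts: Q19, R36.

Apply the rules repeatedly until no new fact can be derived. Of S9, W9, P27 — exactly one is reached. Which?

P27

R36 and Q19 hold, so Q12 follows (Rule 6).
Q12 and Q19 hold, so P35 follows (Rule 4).
From P35 and Q12, Rule 5 gives Q4.
R36 and Q4 hold, so P27 follows (Rule 7).
No rule produces S9, and it is not given. W9 would need V11, R36, and P27 (Rule 2), but V11 is never established.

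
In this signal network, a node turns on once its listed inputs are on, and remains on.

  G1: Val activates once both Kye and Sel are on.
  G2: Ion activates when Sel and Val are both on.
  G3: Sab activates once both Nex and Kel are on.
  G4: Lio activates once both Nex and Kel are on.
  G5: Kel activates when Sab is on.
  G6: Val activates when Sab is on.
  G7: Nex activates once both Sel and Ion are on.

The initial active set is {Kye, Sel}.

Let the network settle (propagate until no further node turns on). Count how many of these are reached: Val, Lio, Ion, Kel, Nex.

Kye and Sel are on, so Val activates (G1).
Sel and Val are on, so Ion activates (G2).
G7: Sel and Ion on → Nex on.
Val: reached.
Lio would need Nex and Kel (G4), but Kel never turns on.
Ion: reached.
Kel would need Sab (G5), but Sab never turns on.
Nex: reached.
Reached: Val, Ion, and Nex — 3 of the 5.

3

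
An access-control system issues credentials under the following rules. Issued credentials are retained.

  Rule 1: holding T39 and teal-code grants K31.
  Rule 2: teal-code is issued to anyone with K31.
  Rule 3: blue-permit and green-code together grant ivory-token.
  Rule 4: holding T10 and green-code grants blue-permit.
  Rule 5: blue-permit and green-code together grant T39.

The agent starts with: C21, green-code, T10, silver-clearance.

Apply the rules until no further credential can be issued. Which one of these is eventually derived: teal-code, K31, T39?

T39

Holding T10 and green-code grants blue-permit (Rule 4).
Holding blue-permit and green-code grants T39 (Rule 5).
teal-code would need K31 (Rule 2), but K31 is never granted. K31 would need T39 and teal-code (Rule 1), but teal-code is never granted.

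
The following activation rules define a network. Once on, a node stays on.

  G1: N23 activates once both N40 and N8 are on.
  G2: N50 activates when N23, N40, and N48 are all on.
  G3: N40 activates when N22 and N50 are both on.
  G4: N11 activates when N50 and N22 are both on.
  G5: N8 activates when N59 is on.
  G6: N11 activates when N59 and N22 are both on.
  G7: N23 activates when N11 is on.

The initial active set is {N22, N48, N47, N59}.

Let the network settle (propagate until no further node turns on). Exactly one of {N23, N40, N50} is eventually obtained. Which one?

N23

G6: N59 and N22 on → N11 on.
N11 is on, so N23 activates (G7).
N40 would need N22 and N50 (G3), but N50 never turns on. N50 would need N23, N40, and N48 (G2), but N40 never turns on.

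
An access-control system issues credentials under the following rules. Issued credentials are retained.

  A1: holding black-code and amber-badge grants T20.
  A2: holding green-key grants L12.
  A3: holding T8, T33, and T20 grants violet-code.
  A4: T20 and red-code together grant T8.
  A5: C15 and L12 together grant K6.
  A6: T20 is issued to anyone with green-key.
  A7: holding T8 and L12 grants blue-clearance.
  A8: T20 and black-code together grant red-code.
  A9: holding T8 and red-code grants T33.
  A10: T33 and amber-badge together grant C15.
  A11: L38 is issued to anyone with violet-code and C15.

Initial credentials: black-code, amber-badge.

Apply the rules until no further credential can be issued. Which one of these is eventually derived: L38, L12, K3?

Holding black-code and amber-badge grants T20 (A1).
Holding T20 and black-code grants red-code (A8).
Holding T20 and red-code grants T8 (A4).
Holding T8 and red-code grants T33 (A9).
Holding T33 and amber-badge grants C15 (A10).
Holding T8, T33, and T20 grants violet-code (A3).
Holding violet-code and C15 grants L38 (A11).
L12 would need green-key (A2), but green-key is never granted. No rule produces K3, and it is not given.

L38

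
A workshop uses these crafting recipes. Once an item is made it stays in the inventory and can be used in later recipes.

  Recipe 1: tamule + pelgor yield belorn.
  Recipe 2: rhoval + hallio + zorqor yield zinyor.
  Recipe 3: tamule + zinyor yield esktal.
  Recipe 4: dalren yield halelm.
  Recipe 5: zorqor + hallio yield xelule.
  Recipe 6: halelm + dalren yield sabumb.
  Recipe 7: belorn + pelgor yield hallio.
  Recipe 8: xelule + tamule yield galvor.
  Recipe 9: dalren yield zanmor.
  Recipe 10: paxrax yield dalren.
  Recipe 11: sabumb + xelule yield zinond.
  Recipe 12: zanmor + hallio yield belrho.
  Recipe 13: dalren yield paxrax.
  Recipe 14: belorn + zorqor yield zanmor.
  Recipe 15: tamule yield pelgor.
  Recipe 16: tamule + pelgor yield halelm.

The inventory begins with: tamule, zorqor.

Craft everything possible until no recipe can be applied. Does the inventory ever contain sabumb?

sabumb would need halelm and dalren (Recipe 6), but dalren is never obtained.

No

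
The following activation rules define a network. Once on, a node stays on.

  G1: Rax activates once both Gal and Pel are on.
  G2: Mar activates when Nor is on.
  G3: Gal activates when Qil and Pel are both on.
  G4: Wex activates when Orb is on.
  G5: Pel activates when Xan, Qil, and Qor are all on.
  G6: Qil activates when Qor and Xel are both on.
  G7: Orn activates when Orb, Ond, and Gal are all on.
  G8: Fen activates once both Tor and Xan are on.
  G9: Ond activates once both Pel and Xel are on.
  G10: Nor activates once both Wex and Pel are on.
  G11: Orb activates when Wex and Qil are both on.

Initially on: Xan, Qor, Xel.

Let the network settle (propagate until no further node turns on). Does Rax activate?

Yes

Qor and Xel are on, so Qil activates (G6).
Xan, Qil, and Qor are on, so Pel activates (G5).
G3: Qil and Pel on → Gal on.
Gal and Pel are on, so Rax activates (G1).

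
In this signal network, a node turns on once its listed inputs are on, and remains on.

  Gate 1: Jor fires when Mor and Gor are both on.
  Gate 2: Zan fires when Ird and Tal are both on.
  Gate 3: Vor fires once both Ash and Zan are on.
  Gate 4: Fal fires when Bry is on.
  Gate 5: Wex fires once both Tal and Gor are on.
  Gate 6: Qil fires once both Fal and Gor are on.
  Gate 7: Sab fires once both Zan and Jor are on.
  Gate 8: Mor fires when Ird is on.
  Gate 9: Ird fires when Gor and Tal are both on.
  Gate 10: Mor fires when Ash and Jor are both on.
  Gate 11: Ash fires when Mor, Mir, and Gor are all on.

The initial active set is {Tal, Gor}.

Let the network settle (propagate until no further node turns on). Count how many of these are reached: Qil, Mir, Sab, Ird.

2

Gate 9: Gor and Tal on → Ird on.
Ird is on, so Mor fires (Gate 8).
Gate 2: Ird and Tal on → Zan on.
Mor and Gor are on, so Jor fires (Gate 1).
Zan and Jor are on, so Sab fires (Gate 7).
Qil would need Fal and Gor (Gate 6), but Fal never turns on.
No rule produces Mir, and it is not given.
Sab: reached.
Ird: reached.
Reached: Sab and Ird — 2 of the 4.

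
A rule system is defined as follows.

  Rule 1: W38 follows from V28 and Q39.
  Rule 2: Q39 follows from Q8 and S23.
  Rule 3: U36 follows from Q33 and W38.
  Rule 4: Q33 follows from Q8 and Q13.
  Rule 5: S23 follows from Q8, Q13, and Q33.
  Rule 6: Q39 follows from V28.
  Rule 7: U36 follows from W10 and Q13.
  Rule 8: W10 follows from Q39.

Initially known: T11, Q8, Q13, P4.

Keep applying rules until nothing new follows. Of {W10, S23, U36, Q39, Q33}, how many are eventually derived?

Q8 and Q13 hold, so Q33 follows (Rule 4).
From Q8, Q13, and Q33, Rule 5 gives S23.
From Q8 and S23, Rule 2 gives Q39.
From Q39, Rule 8 gives W10.
W10 and Q13 hold, so U36 follows (Rule 7).
W10: reached.
S23: reached.
U36: reached.
Q39: reached.
Q33: reached.
All 5 are reached.

5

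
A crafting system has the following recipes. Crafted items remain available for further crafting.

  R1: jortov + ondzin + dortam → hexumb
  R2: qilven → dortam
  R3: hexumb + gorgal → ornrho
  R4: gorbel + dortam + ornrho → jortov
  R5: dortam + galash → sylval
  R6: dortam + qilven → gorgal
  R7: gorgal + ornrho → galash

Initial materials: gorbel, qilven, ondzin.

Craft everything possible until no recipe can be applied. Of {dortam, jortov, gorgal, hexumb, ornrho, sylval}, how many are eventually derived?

Using R2, qilven makes dortam.
Using R6, dortam and qilven make gorgal.
dortam: reached.
jortov would need gorbel, dortam, and ornrho (R4), but ornrho is never obtained.
gorgal: reached.
hexumb would need jortov, ondzin, and dortam (R1), but jortov is never obtained.
ornrho would need hexumb and gorgal (R3), but hexumb is never obtained.
sylval would need dortam and galash (R5), but galash is never obtained.
Reached: dortam and gorgal — 2 of the 6.

2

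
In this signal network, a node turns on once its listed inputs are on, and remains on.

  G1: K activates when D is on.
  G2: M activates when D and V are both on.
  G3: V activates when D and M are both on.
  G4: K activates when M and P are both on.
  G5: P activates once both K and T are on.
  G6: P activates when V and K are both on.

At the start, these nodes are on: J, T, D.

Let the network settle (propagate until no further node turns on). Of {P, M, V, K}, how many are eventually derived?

2

G1: D on → K on.
G5: K and T on → P on.
P: reached.
M would need D and V (G2), but V never turns on.
V would need D and M (G3), but M never turns on.
K: reached.
Reached: P and K — 2 of the 4.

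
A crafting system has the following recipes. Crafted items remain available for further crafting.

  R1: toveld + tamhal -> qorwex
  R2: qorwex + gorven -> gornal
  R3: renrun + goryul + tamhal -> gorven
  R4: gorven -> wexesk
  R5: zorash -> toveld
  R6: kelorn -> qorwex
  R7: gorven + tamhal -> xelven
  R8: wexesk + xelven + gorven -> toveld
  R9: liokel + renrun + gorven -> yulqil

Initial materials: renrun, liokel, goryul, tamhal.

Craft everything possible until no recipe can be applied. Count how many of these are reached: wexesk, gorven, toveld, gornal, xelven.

Using R3, renrun, goryul, and tamhal make gorven.
gorven -> wexesk (R4).
Using R7, gorven and tamhal make xelven.
Using R8, wexesk, xelven, and gorven make toveld.
toveld + tamhal -> qorwex (R1).
Using R2, qorwex and gorven make gornal.
wexesk: reached.
gorven: reached.
toveld: reached.
gornal: reached.
xelven: reached.
All 5 are reached.

5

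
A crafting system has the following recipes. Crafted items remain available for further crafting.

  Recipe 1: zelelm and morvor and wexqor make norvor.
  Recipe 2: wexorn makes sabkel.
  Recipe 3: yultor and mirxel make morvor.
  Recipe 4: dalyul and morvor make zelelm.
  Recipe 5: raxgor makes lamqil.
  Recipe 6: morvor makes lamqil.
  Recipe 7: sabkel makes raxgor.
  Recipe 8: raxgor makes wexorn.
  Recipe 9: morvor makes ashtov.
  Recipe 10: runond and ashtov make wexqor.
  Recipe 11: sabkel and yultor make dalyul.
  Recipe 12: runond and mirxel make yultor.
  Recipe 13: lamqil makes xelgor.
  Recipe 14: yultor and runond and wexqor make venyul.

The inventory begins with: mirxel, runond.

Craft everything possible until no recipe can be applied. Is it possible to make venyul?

runond and mirxel → yultor (Recipe 12).
Using Recipe 3, yultor and mirxel make morvor.
morvor → ashtov (Recipe 9).
runond and ashtov → wexqor (Recipe 10).
yultor and runond and wexqor → venyul (Recipe 14).

Yes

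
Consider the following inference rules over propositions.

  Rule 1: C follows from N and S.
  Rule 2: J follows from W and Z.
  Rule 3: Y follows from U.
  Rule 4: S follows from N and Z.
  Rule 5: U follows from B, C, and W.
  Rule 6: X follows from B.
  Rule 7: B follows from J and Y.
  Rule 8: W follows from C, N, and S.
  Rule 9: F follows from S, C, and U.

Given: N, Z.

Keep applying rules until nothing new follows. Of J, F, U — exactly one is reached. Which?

N and Z hold, so S follows (Rule 4).
N and S hold, so C follows (Rule 1).
C, N, and S hold, so W follows (Rule 8).
From W and Z, Rule 2 gives J.
U would need B, C, and W (Rule 5), but B is never established. F would need S, C, and U (Rule 9), but U is never established.

J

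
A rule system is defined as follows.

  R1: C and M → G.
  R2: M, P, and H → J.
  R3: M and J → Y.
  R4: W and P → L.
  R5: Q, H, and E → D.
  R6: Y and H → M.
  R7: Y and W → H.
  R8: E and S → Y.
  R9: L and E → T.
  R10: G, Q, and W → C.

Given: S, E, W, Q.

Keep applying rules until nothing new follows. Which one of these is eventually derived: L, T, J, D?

D

E and S hold, so Y follows (R8).
From Y and W, R7 gives H.
From Q, H, and E, R5 gives D.
J would need M, P, and H (R2), but P is never established. L would need W and P (R4), but P is never established. T would need L and E (R9), but L is never established.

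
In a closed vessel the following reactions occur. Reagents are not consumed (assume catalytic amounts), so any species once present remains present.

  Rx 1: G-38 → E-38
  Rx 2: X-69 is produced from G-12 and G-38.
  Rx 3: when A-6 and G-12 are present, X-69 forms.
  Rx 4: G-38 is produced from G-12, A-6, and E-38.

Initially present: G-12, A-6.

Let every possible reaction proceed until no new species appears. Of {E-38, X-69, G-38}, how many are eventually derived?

A-6 and G-12 present → X-69 forms (Rx 3).
E-38 would need G-38 (Rx 1), but G-38 never forms.
X-69: reached.
G-38 would need G-12, A-6, and E-38 (Rx 4), but E-38 never forms.
Reached: X-69 — 1 of the 3.

1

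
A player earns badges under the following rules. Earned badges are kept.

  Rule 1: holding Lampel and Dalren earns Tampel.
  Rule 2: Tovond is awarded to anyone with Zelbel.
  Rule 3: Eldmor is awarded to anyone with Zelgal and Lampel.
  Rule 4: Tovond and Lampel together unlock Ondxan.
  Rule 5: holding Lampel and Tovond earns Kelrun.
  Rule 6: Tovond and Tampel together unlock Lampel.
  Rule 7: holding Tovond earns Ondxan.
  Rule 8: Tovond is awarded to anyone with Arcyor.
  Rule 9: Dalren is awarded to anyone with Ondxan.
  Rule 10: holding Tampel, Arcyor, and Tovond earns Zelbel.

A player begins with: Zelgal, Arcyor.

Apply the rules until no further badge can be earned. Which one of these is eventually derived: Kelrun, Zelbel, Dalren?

Dalren

With Arcyor, Tovond is earned (Rule 8).
With Tovond, Ondxan is earned (Rule 7).
With Ondxan, Dalren is earned (Rule 9).
Kelrun would need Lampel and Tovond (Rule 5), but Lampel is never earned. Zelbel would need Tampel, Arcyor, and Tovond (Rule 10), but Tampel is never earned.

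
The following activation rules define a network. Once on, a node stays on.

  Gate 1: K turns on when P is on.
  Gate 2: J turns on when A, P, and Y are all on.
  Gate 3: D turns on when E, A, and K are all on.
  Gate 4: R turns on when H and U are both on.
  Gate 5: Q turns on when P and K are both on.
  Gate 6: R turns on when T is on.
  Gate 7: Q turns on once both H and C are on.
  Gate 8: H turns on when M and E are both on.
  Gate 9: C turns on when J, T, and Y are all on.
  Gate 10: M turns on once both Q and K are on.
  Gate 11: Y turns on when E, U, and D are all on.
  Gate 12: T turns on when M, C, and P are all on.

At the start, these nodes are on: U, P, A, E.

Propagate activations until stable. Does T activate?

No

T would need M, C, and P (Gate 12), but C never turns on.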